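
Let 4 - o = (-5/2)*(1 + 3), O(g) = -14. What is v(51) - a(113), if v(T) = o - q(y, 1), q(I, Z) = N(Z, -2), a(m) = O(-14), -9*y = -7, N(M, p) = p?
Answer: 30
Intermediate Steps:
y = 7/9 (y = -⅑*(-7) = 7/9 ≈ 0.77778)
a(m) = -14
q(I, Z) = -2
o = 14 (o = 4 - (-5/2)*(1 + 3) = 4 - (-5*½)*4 = 4 - (-5)*4/2 = 4 - 1*(-10) = 4 + 10 = 14)
v(T) = 16 (v(T) = 14 - 1*(-2) = 14 + 2 = 16)
v(51) - a(113) = 16 - 1*(-14) = 16 + 14 = 30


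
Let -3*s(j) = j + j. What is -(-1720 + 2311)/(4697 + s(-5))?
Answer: -1773/14101 ≈ -0.12574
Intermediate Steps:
s(j) = -2*j/3 (s(j) = -(j + j)/3 = -2*j/3)
-(-1720 + 2311)/(4697 + s(-5)) = -(-1720 + 2311)/(4697 - 2/3*(-5)) = -591/(4697 + 10/3) = -591/14101/3 = -591*3/14101 = -1*1773/14101 = -1773/14101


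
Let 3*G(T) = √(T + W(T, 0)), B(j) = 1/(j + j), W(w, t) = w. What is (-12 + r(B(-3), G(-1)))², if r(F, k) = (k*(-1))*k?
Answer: 11236/81 ≈ 138.72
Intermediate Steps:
B(j) = 1/(2*j)
G(T) = √2*√T/3 (G(T) = √(T + T)/3 = √(2*T)/3 = (√2*√T)/3 = √2*√T/3)
r(F, k) = -k² (r(F, k) = (-k)*k = -k²)
(-12 + r(B(-3), G(-1)))² = (-12 - (√2*√(-1)/3)²)² = (-12 - (√2*I/3)²)² = (-12 - (I*√2/3)²)² = (-12 - 1*(-2/9))² = (-12 + 2/9)² = (-106/9)² = 11236/81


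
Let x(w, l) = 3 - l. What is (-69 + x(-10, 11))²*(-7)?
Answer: -41503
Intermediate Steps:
(-69 + x(-10, 11))²*(-7) = (-69 + (3 - 1*11))²*(-7) = (-69 + (3 - 11))²*(-7) = (-69 - 8)²*(-7) = (-77)²*(-7) = 5929*(-7) = -41503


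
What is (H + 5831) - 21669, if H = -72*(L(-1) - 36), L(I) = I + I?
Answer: -13102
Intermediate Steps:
L(I) = 2*I
H = 2736 (H = -72*(2*(-1) - 36) = -72*(-2 - 36) = -72*(-38) = 2736)
(H + 5831) - 21669 = (2736 + 5831) - 21669 = 8567 - 21669 = -13102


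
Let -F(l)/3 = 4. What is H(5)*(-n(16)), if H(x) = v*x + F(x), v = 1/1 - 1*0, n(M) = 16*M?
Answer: 1792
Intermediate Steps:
F(l) = -12 (F(l) = -3*4 = -12)
v = 1 (v = 1 + 0 = 1)
H(x) = -12 + x (H(x) = 1*x - 12 = x - 12 = -12 + x)
H(5)*(-n(16)) = (-12 + 5)*(-16*16) = -(-7)*256 = -7*(-256) = 1792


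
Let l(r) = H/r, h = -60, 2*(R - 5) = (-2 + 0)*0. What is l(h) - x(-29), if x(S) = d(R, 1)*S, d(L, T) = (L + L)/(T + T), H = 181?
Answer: 8519/60 ≈ 141.98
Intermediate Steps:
R = 5 (R = 5 + ((-2 + 0)*0)/2 = 5 + (-2*0)/2 = 5 + (½)*0 = 5 + 0 = 5)
d(L, T) = L/T (d(L, T) = (2*L)/((2*T)) = (2*L)*(1/(2*T)) = L/T)
l(r) = 181/r
x(S) = 5*S (x(S) = (5/1)*S = (5*1)*S = 5*S)
l(h) - x(-29) = 181/(-60) - 5*(-29) = 181*(-1/60) - 1*(-145) = -181/60 + 145 = 8519/60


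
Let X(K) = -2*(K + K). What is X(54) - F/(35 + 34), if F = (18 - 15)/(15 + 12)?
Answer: -134137/621 ≈ -216.00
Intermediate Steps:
X(K) = -4*K
F = ⅑ (F = 3/27 = 3*(1/27) = ⅑ ≈ 0.11111)
X(54) - F/(35 + 34) = -4*54 - 1/((35 + 34)*9) = -216 - 1/(69*9) = -216 - 1*1/621 = -216 - 1/621 = -134137/621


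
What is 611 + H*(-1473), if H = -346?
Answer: 510269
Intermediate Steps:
611 + H*(-1473) = 611 - 346*(-1473) = 611 + 509658 = 510269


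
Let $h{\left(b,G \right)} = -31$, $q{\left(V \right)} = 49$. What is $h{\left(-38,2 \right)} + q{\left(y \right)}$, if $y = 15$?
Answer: $18$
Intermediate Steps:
$h{\left(-38,2 \right)} + q{\left(y \right)} = -31 + 49 = 18$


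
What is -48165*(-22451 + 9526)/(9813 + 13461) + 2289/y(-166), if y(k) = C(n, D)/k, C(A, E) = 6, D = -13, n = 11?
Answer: -283795507/7758 ≈ -36581.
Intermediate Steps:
y(k) = 6/k
-48165*(-22451 + 9526)/(9813 + 13461) + 2289/y(-166) = -48165*(-22451 + 9526)/(9813 + 13461) + 2289/((6/(-166))) = -48165/(23274/(-12925)) + 2289/((6*(-1/166))) = -48165/(23274*(-1/12925)) + 2289/(-3/83) = -48165/(-23274/12925) + 2289*(-83/3) = -48165*(-12925/23274) - 63329 = 207510875/7758 - 63329 = -283795507/7758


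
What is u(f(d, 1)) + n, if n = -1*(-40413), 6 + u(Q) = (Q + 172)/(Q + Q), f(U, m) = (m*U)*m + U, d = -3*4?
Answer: 484847/12 ≈ 40404.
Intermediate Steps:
d = -12
f(U, m) = U + U*m² (f(U, m) = (U*m)*m + U = U*m² + U = U + U*m²)
u(Q) = -6 + (172 + Q)/(2*Q) (u(Q) = -6 + (Q + 172)/(Q + Q) = -6 + (172 + Q)/((2*Q)) = -6 + (172 + Q)*(1/(2*Q)) = -6 + (172 + Q)/(2*Q))
n = 40413
u(f(d, 1)) + n = (-11/2 + 86/((-12*(1 + 1²)))) + 40413 = (-11/2 + 86/((-12*(1 + 1)))) + 40413 = (-11/2 + 86/((-12*2))) + 40413 = (-11/2 + 86/(-24)) + 40413 = (-11/2 + 86*(-1/24)) + 40413 = (-11/2 - 43/12) + 40413 = -109/12 + 40413 = 484847/12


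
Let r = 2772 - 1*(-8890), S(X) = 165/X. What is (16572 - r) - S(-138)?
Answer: 225915/46 ≈ 4911.2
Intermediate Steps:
r = 11662 (r = 2772 + 8890 = 11662)
(16572 - r) - S(-138) = (16572 - 1*11662) - 165/(-138) = (16572 - 11662) - 165*(-1)/138 = 4910 - 1*(-55/46) = 4910 + 55/46 = 225915/46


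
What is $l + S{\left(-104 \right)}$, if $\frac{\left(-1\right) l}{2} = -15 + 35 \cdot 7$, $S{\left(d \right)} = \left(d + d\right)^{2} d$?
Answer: $-4499916$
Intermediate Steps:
$S{\left(d \right)} = 4 d^{3}$ ($S{\left(d \right)} = \left(2 d\right)^{2} d = 4 d^{2} d = 4 d^{3}$)
$l = -460$ ($l = - 2 \left(-15 + 35 \cdot 7\right) = - 2 \left(-15 + 245\right) = \left(-2\right) 230 = -460$)
$l + S{\left(-104 \right)} = -460 + 4 \left(-104\right)^{3} = -460 + 4 \left(-1124864\right) = -460 - 4499456 = -4499916$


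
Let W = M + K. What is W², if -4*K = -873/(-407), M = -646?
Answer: 1107884658721/2650384 ≈ 4.1801e+5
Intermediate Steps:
K = -873/1628 (K = -(-873)/(4*(-407)) = -(-873)*(-1)/(4*407) = -¼*873/407 = -873/1628 ≈ -0.53624)
W = -1052561/1628 (W = -646 - 873/1628 = -1052561/1628 ≈ -646.54)
W² = (-1052561/1628)² = 1107884658721/2650384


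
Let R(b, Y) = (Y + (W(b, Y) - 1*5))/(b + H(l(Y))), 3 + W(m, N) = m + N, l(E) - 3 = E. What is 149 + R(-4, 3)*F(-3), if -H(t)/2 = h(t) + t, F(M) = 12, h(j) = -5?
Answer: 161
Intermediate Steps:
l(E) = 3 + E
H(t) = 10 - 2*t (H(t) = -2*(-5 + t) = 10 - 2*t)
W(m, N) = -3 + N + m (W(m, N) = -3 + (m + N) = -3 + (N + m) = -3 + N + m)
R(b, Y) = (-8 + b + 2*Y)/(4 + b - 2*Y) (R(b, Y) = (Y + ((-3 + Y + b) - 1*5))/(b + (10 - 2*(3 + Y))) = (Y + ((-3 + Y + b) - 5))/(b + (10 + (-6 - 2*Y))) = (Y + (-8 + Y + b))/(b + (4 - 2*Y)) = (-8 + b + 2*Y)/(4 + b - 2*Y))
149 + R(-4, 3)*F(-3) = 149 + ((-8 - 4 + 2*3)/(4 - 4 - 2*3))*12 = 149 + ((-8 - 4 + 6)/(4 - 4 - 6))*12 = 149 + (-6/(-6))*12 = 149 - 1/6*(-6)*12 = 149 + 1*12 = 149 + 12 = 161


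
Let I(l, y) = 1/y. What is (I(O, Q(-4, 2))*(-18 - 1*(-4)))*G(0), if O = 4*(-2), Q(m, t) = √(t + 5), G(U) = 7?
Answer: -14*√7 ≈ -37.041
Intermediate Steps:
Q(m, t) = √(5 + t)
O = -8
(I(O, Q(-4, 2))*(-18 - 1*(-4)))*G(0) = ((-18 - 1*(-4))/(√(5 + 2)))*7 = ((-18 + 4)/(√7))*7 = ((√7/7)*(-14))*7 = -2*√7*7 = -14*√7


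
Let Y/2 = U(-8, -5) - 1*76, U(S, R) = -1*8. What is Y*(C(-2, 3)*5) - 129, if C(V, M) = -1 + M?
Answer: -1809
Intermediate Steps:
U(S, R) = -8
Y = -168 (Y = 2*(-8 - 1*76) = 2*(-8 - 76) = 2*(-84) = -168)
Y*(C(-2, 3)*5) - 129 = -168*(-1 + 3)*5 - 129 = -336*5 - 129 = -168*10 - 129 = -1680 - 129 = -1809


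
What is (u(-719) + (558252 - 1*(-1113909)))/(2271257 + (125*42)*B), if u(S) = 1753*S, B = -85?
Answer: 411754/1825007 ≈ 0.22562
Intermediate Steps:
(u(-719) + (558252 - 1*(-1113909)))/(2271257 + (125*42)*B) = (1753*(-719) + (558252 - 1*(-1113909)))/(2271257 + (125*42)*(-85)) = (-1260407 + (558252 + 1113909))/(2271257 + 5250*(-85)) = (-1260407 + 1672161)/(2271257 - 446250) = 411754/1825007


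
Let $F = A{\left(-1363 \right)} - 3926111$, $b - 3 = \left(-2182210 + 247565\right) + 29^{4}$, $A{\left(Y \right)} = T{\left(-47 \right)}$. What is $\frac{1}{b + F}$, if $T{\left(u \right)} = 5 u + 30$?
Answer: $- \frac{1}{5153677} \approx -1.9404 \cdot 10^{-7}$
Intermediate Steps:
$T{\left(u \right)} = 30 + 5 u$
$A{\left(Y \right)} = -205$ ($A{\left(Y \right)} = 30 + 5 \left(-47\right) = 30 - 235 = -205$)
$b = -1227361$ ($b = 3 + \left(\left(-2182210 + 247565\right) + 29^{4}\right) = 3 + \left(-1934645 + 707281\right) = 3 - 1227364 = -1227361$)
$F = -3926316$ ($F = -205 - 3926111 = -3926316$)
$\frac{1}{b + F} = \frac{1}{-1227361 - 3926316} = \frac{1}{-5153677} = - \frac{1}{5153677}$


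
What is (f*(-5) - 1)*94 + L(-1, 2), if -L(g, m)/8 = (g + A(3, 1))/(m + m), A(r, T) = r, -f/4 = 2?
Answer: 3662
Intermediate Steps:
f = -8 (f = -4*2 = -8)
L(g, m) = -4*(3 + g)/m (L(g, m) = -8*(g + 3)/(m + m) = -8*(3 + g)/(2*m) = -8*(3 + g)*1/(2*m) = -4*(3 + g)/m)
(f*(-5) - 1)*94 + L(-1, 2) = (-8*(-5) - 1)*94 + 4*(-3 - 1*(-1))/2 = (40 - 1)*94 + 4*(½)*(-3 + 1) = 39*94 + 4*(½)*(-2) = 3666 - 4 = 3662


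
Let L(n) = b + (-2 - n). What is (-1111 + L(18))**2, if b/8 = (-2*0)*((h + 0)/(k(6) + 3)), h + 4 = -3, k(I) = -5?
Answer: 1279161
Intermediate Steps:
h = -7 (h = -4 - 3 = -7)
b = 0 (b = 8*((-2*0)*((-7 + 0)/(-5 + 3))) = 8*(0*(-7/(-2))) = 8*(0*(-7*(-1/2))) = 8*(0*(7/2)) = 8*0 = 0)
L(n) = -2 - n (L(n) = 0 + (-2 - n) = -2 - n)
(-1111 + L(18))**2 = (-1111 + (-2 - 1*18))**2 = (-1111 + (-2 - 18))**2 = (-1111 - 20)**2 = (-1131)**2 = 1279161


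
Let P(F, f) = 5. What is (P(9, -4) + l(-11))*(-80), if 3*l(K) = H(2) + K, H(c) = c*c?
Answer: -640/3 ≈ -213.33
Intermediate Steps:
H(c) = c**2
l(K) = 4/3 + K/3 (l(K) = (2**2 + K)/3 = (4 + K)/3 = 4/3 + K/3)
(P(9, -4) + l(-11))*(-80) = (5 + (4/3 + (1/3)*(-11)))*(-80) = (5 + (4/3 - 11/3))*(-80) = (5 - 7/3)*(-80) = (8/3)*(-80) = -640/3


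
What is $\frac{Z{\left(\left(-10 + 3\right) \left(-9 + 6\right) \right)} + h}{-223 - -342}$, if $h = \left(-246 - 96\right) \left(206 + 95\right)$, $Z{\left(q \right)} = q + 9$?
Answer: $- \frac{102912}{119} \approx -864.81$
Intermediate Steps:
$Z{\left(q \right)} = 9 + q$
$h = -102942$ ($h = \left(-342\right) 301 = -102942$)
$\frac{Z{\left(\left(-10 + 3\right) \left(-9 + 6\right) \right)} + h}{-223 - -342} = \frac{\left(9 + \left(-10 + 3\right) \left(-9 + 6\right)\right) - 102942}{-223 - -342} = \frac{\left(9 - -21\right) - 102942}{-223 + 342} = \frac{\left(9 + 21\right) - 102942}{119} = \left(30 - 102942\right) \frac{1}{119} = \left(-102912\right) \frac{1}{119} = - \frac{102912}{119}$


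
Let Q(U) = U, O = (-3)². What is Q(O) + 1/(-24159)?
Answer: 217430/24159 ≈ 9.0000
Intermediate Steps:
O = 9
Q(O) + 1/(-24159) = 9 + 1/(-24159) = 9 - 1/24159 = 217430/24159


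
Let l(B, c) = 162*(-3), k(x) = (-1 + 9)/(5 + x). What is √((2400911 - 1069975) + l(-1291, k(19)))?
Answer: 5*√53218 ≈ 1153.5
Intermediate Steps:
k(x) = 8/(5 + x)
l(B, c) = -486
√((2400911 - 1069975) + l(-1291, k(19))) = √((2400911 - 1069975) - 486) = √(1330936 - 486) = √1330450 = 5*√53218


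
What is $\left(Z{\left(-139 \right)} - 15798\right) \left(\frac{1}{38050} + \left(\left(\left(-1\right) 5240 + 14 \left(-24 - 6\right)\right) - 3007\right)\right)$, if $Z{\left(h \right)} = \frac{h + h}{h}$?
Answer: $\frac{2604597298402}{19025} \approx 1.369 \cdot 10^{8}$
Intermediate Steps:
$Z{\left(h \right)} = 2$ ($Z{\left(h \right)} = \frac{2 h}{h} = 2$)
$\left(Z{\left(-139 \right)} - 15798\right) \left(\frac{1}{38050} + \left(\left(\left(-1\right) 5240 + 14 \left(-24 - 6\right)\right) - 3007\right)\right) = \left(2 - 15798\right) \left(\frac{1}{38050} + \left(\left(\left(-1\right) 5240 + 14 \left(-24 - 6\right)\right) - 3007\right)\right) = - 15796 \left(\frac{1}{38050} + \left(\left(-5240 + 14 \left(-30\right)\right) - 3007\right)\right) = - 15796 \left(\frac{1}{38050} - 8667\right) = \left(-15796\right) \left(- \frac{329779349}{38050}\right) = \frac{2604597298402}{19025}$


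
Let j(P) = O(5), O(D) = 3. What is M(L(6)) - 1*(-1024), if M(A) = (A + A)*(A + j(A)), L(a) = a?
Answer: 1132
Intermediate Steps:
j(P) = 3
M(A) = 2*A*(3 + A) (M(A) = (A + A)*(A + 3) = (2*A)*(3 + A) = 2*A*(3 + A))
M(L(6)) - 1*(-1024) = 2*6*(3 + 6) - 1*(-1024) = 2*6*9 + 1024 = 108 + 1024 = 1132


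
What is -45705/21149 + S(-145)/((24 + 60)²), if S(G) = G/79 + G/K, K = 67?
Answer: -853705503485/394930165896 ≈ -2.1617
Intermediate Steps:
S(G) = 146*G/5293 (S(G) = G/79 + G/67 = 146*G/5293)
-45705/21149 + S(-145)/((24 + 60)²) = -45705/21149 + ((146/5293)*(-145))/((24 + 60)²) = -45705*1/21149 - 21170/(5293*(84²)) = -45705/21149 - 21170/5293/7056 = -45705/21149 - 21170/5293*1/7056 = -45705/21149 - 10585/18673704 = -853705503485/394930165896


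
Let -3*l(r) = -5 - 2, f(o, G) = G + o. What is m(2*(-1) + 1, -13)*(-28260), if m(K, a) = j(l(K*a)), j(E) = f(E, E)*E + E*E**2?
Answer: -2000180/3 ≈ -6.6673e+5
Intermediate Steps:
l(r) = 7/3 (l(r) = -(-5 - 2)/3 = -1/3*(-7) = 7/3)
j(E) = E**3 + 2*E**2 (j(E) = (E + E)*E + E*E**2 = (2*E)*E + E**3 = 2*E**2 + E**3 = E**3 + 2*E**2)
m(K, a) = 637/27 (m(K, a) = (7/3)**2*(2 + 7/3) = (49/9)*(13/3) = 637/27)
m(2*(-1) + 1, -13)*(-28260) = (637/27)*(-28260) = -2000180/3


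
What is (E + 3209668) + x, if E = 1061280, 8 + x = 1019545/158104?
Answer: 675253717305/158104 ≈ 4.2709e+6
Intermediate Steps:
x = -245287/158104 (x = -8 + 1019545/158104 = -245287/158104 ≈ -1.5514)
(E + 3209668) + x = (1061280 + 3209668) - 245287/158104 = 4270948 - 245287/158104 = 675253717305/158104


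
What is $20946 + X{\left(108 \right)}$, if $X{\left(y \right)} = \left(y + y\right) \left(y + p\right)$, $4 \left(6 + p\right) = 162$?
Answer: $51726$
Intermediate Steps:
$p = \frac{69}{2}$ ($p = -6 + \frac{1}{4} \cdot 162 = -6 + \frac{81}{2} = \frac{69}{2} \approx 34.5$)
$X{\left(y \right)} = 2 y \left(\frac{69}{2} + y\right)$ ($X{\left(y \right)} = \left(y + y\right) \left(y + \frac{69}{2}\right) = 2 y \left(\frac{69}{2} + y\right)$)
$20946 + X{\left(108 \right)} = 20946 + 108 \left(69 + 2 \cdot 108\right) = 20946 + 108 \left(69 + 216\right) = 20946 + 108 \cdot 285 = 20946 + 30780 = 51726$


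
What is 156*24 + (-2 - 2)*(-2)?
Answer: 3752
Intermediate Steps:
156*24 + (-2 - 2)*(-2) = 3744 - 4*(-2) = 3744 + 8 = 3752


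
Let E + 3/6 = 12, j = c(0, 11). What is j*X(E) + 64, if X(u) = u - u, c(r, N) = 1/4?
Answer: 64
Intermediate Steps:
c(r, N) = ¼
j = ¼ ≈ 0.25000
E = 23/2 (E = -½ + 12 = 23/2 ≈ 11.500)
X(u) = 0
j*X(E) + 64 = (¼)*0 + 64 = 0 + 64 = 64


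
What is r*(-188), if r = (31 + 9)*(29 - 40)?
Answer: 82720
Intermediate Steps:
r = -440 (r = 40*(-11) = -440)
r*(-188) = -440*(-188) = 82720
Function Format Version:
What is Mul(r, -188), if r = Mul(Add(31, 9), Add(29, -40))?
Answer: 82720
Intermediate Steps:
r = -440 (r = Mul(40, -11) = -440)
Mul(r, -188) = Mul(-440, -188) = 82720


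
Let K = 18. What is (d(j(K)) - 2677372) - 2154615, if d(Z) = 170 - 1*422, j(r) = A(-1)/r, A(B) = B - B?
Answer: -4832239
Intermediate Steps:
A(B) = 0
j(r) = 0 (j(r) = 0/r = 0)
d(Z) = -252 (d(Z) = 170 - 422 = -252)
(d(j(K)) - 2677372) - 2154615 = (-252 - 2677372) - 2154615 = -2677624 - 2154615 = -4832239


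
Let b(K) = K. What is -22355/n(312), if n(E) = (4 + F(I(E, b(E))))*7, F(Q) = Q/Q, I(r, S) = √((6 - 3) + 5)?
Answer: -4471/7 ≈ -638.71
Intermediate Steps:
I(r, S) = 2*√2 (I(r, S) = √(3 + 5) = √8 = 2*√2)
F(Q) = 1
n(E) = 35 (n(E) = (4 + 1)*7 = 5*7 = 35)
-22355/n(312) = -22355/35 = -22355*1/35 = -4471/7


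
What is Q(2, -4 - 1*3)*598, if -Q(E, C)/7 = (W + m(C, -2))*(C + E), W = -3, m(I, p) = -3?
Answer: -125580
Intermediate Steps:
Q(E, C) = 42*C + 42*E (Q(E, C) = -7*(-3 - 3)*(C + E) = -(-42)*(C + E) = -7*(-6*C - 6*E) = 42*C + 42*E)
Q(2, -4 - 1*3)*598 = (42*(-4 - 1*3) + 42*2)*598 = (42*(-4 - 3) + 84)*598 = (42*(-7) + 84)*598 = (-294 + 84)*598 = -210*598 = -125580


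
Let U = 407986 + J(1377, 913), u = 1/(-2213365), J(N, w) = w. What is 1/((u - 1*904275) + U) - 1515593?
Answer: -1661768762472171278/1096447900241 ≈ -1.5156e+6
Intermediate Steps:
u = -1/2213365 ≈ -4.5180e-7
U = 408899 (U = 407986 + 913 = 408899)
1/((u - 1*904275) + U) - 1515593 = 1/((-1/2213365 - 1*904275) + 408899) - 1515593 = 1/((-1/2213365 - 904275) + 408899) - 1515593 = 1/(-2001490635376/2213365 + 408899) - 1515593 = 1/(-1096447900241/2213365) - 1515593 = -2213365/1096447900241 - 1515593 = -1661768762472171278/1096447900241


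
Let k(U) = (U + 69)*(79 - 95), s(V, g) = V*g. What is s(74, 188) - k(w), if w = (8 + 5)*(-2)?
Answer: 14600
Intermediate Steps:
w = -26 (w = 13*(-2) = -26)
k(U) = -1104 - 16*U (k(U) = (69 + U)*(-16) = -1104 - 16*U)
s(74, 188) - k(w) = 74*188 - (-1104 - 16*(-26)) = 13912 - (-1104 + 416) = 13912 - 1*(-688) = 13912 + 688 = 14600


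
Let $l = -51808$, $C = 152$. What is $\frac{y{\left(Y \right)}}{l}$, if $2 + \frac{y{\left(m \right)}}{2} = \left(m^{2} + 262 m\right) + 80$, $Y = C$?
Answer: $- \frac{31503}{12952} \approx -2.4323$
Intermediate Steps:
$Y = 152$
$y{\left(m \right)} = 156 + 2 m^{2} + 524 m$ ($y{\left(m \right)} = -4 + 2 \left(\left(m^{2} + 262 m\right) + 80\right) = -4 + 2 \left(80 + m^{2} + 262 m\right) = -4 + \left(160 + 2 m^{2} + 524 m\right) = 156 + 2 m^{2} + 524 m$)
$\frac{y{\left(Y \right)}}{l} = \frac{156 + 2 \cdot 152^{2} + 524 \cdot 152}{-51808} = \left(156 + 2 \cdot 23104 + 79648\right) \left(- \frac{1}{51808}\right) = \left(156 + 46208 + 79648\right) \left(- \frac{1}{51808}\right) = 126012 \left(- \frac{1}{51808}\right) = - \frac{31503}{12952}$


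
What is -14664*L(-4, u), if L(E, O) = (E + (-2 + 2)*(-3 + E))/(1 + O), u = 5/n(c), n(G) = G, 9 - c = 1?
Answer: 36096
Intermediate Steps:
c = 8 (c = 9 - 1*1 = 9 - 1 = 8)
u = 5/8 ≈ 0.62500
L(E, O) = E/(1 + O) (L(E, O) = (E + 0*(-3 + E))/(1 + O) = (E + 0)/(1 + O) = E/(1 + O))
-14664*L(-4, u) = -(-58656)/(1 + 5/8) = -(-58656)/13/8 = -(-58656)*8/13 = -14664*(-32/13) = 36096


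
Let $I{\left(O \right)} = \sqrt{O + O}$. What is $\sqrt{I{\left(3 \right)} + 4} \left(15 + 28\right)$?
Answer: $43 \sqrt{4 + \sqrt{6}} \approx 109.2$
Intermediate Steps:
$I{\left(O \right)} = \sqrt{2} \sqrt{O}$ ($I{\left(O \right)} = \sqrt{2 O} = \sqrt{2} \sqrt{O}$)
$\sqrt{I{\left(3 \right)} + 4} \left(15 + 28\right) = \sqrt{\sqrt{2} \sqrt{3} + 4} \left(15 + 28\right) = \sqrt{\sqrt{6} + 4} \cdot 43 = \sqrt{4 + \sqrt{6}} \cdot 43 = 43 \sqrt{4 + \sqrt{6}}$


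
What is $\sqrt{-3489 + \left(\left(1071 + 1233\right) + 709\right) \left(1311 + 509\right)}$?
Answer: $\sqrt{5480171} \approx 2341.0$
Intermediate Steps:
$\sqrt{-3489 + \left(\left(1071 + 1233\right) + 709\right) \left(1311 + 509\right)} = \sqrt{-3489 + \left(2304 + 709\right) 1820} = \sqrt{-3489 + 3013 \cdot 1820} = \sqrt{-3489 + 5483660} = \sqrt{5480171}$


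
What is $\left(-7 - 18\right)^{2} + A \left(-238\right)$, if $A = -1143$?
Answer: $272659$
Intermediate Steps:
$\left(-7 - 18\right)^{2} + A \left(-238\right) = \left(-7 - 18\right)^{2} - -272034 = \left(-25\right)^{2} + 272034 = 625 + 272034 = 272659$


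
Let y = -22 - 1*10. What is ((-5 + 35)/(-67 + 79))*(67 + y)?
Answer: 175/2 ≈ 87.500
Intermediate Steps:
y = -32 (y = -22 - 10 = -32)
((-5 + 35)/(-67 + 79))*(67 + y) = ((-5 + 35)/(-67 + 79))*(67 - 32) = (30/12)*35 = (30*(1/12))*35 = (5/2)*35 = 175/2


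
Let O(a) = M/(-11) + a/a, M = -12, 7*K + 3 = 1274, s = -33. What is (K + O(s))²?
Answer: 199996164/5929 ≈ 33732.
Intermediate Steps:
K = 1271/7 (K = -3/7 + (⅐)*1274 = -3/7 + 182 = 1271/7 ≈ 181.57)
O(a) = 23/11 (O(a) = -12/(-11) + a/a = -12*(-1/11) + 1 = 12/11 + 1 = 23/11)
(K + O(s))² = (1271/7 + 23/11)² = (14142/77)² = 199996164/5929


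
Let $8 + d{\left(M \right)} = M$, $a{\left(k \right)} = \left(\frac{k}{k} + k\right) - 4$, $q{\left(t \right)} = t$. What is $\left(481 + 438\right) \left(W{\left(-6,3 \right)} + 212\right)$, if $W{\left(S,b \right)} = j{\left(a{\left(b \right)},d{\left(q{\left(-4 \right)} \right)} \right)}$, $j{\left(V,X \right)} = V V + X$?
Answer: $183800$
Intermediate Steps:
$a{\left(k \right)} = -3 + k$ ($a{\left(k \right)} = \left(1 + k\right) - 4 = -3 + k$)
$d{\left(M \right)} = -8 + M$
$j{\left(V,X \right)} = X + V^{2}$ ($j{\left(V,X \right)} = V^{2} + X = X + V^{2}$)
$W{\left(S,b \right)} = -12 + \left(-3 + b\right)^{2}$ ($W{\left(S,b \right)} = \left(-8 - 4\right) + \left(-3 + b\right)^{2} = -12 + \left(-3 + b\right)^{2}$)
$\left(481 + 438\right) \left(W{\left(-6,3 \right)} + 212\right) = \left(481 + 438\right) \left(\left(-12 + \left(-3 + 3\right)^{2}\right) + 212\right) = 919 \left(\left(-12 + 0^{2}\right) + 212\right) = 919 \left(\left(-12 + 0\right) + 212\right) = 919 \left(-12 + 212\right) = 919 \cdot 200 = 183800$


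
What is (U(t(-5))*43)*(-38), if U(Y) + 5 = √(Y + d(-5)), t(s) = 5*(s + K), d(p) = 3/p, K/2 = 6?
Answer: 8170 - 3268*√215/5 ≈ -1413.7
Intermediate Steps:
K = 12 (K = 2*6 = 12)
t(s) = 60 + 5*s (t(s) = 5*(s + 12) = 5*(12 + s) = 60 + 5*s)
U(Y) = -5 + √(-⅗ + Y) (U(Y) = -5 + √(Y + 3/(-5)) = -5 + √(Y + 3*(-⅕)) = -5 + √(Y - ⅗) = -5 + √(-⅗ + Y))
(U(t(-5))*43)*(-38) = ((-5 + √(-15 + 25*(60 + 5*(-5)))/5)*43)*(-38) = ((-5 + √(-15 + 25*(60 - 25))/5)*43)*(-38) = ((-5 + √(-15 + 25*35)/5)*43)*(-38) = ((-5 + √(-15 + 875)/5)*43)*(-38) = ((-5 + √860/5)*43)*(-38) = ((-5 + (2*√215)/5)*43)*(-38) = ((-5 + 2*√215/5)*43)*(-38) = (-215 + 86*√215/5)*(-38) = 8170 - 3268*√215/5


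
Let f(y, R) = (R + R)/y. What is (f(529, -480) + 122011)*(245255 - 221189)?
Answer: 1553288444694/529 ≈ 2.9363e+9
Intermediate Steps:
f(y, R) = 2*R/y (f(y, R) = (2*R)/y = 2*R/y)
(f(529, -480) + 122011)*(245255 - 221189) = (2*(-480)/529 + 122011)*(245255 - 221189) = (2*(-480)*(1/529) + 122011)*24066 = (-960/529 + 122011)*24066 = (64542859/529)*24066 = 1553288444694/529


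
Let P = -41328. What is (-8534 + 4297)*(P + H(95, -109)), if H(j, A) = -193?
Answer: 175924477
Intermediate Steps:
(-8534 + 4297)*(P + H(95, -109)) = (-8534 + 4297)*(-41328 - 193) = -4237*(-41521) = 175924477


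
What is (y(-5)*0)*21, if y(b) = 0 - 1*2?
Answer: 0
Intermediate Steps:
y(b) = -2 (y(b) = 0 - 2 = -2)
(y(-5)*0)*21 = -2*0*21 = 0*21 = 0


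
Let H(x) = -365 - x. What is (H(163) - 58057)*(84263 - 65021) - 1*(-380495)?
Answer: -1126912075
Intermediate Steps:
(H(163) - 58057)*(84263 - 65021) - 1*(-380495) = ((-365 - 1*163) - 58057)*(84263 - 65021) - 1*(-380495) = ((-365 - 163) - 58057)*19242 + 380495 = (-528 - 58057)*19242 + 380495 = -58585*19242 + 380495 = -1127292570 + 380495 = -1126912075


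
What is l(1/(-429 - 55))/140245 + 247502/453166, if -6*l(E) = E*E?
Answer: 3484817487681391/6380557739482080 ≈ 0.54616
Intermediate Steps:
l(E) = -E²/6 (l(E) = -E*E/6 = -E²/6)
l(1/(-429 - 55))/140245 + 247502/453166 = -1/(6*(-429 - 55)²)/140245 + 247502/453166 = -(1/(-484))²/6*(1/140245) + 247502*(1/453166) = -(-1/484)²/6*(1/140245) + 123751/226583 = -⅙*1/234256*(1/140245) + 123751/226583 = -1/1405536*1/140245 + 123751/226583 = -1/197119396320 + 123751/226583 = 3484817487681391/6380557739482080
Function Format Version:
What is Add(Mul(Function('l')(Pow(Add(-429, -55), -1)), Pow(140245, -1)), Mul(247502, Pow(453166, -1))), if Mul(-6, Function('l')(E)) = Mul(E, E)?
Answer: Rational(3484817487681391, 6380557739482080) ≈ 0.54616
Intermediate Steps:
Function('l')(E) = Mul(Rational(-1, 6), Pow(E, 2)) (Function('l')(E) = Mul(Rational(-1, 6), Mul(E, E)) = Mul(Rational(-1, 6), Pow(E, 2)))
Add(Mul(Function('l')(Pow(Add(-429, -55), -1)), Pow(140245, -1)), Mul(247502, Pow(453166, -1))) = Add(Mul(Mul(Rational(-1, 6), Pow(Pow(Add(-429, -55), -1), 2)), Pow(140245, -1)), Mul(247502, Pow(453166, -1))) = Add(Mul(Mul(Rational(-1, 6), Pow(Pow(-484, -1), 2)), Rational(1, 140245)), Mul(247502, Rational(1, 453166))) = Add(Mul(Mul(Rational(-1, 6), Pow(Rational(-1, 484), 2)), Rational(1, 140245)), Rational(123751, 226583)) = Add(Mul(Mul(Rational(-1, 6), Rational(1, 234256)), Rational(1, 140245)), Rational(123751, 226583)) = Add(Mul(Rational(-1, 1405536), Rational(1, 140245)), Rational(123751, 226583)) = Add(Rational(-1, 197119396320), Rational(123751, 226583)) = Rational(3484817487681391, 6380557739482080)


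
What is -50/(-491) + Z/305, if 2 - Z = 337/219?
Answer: 3389341/32796345 ≈ 0.10335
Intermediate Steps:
Z = 101/219 (Z = 2 - 337/219 = 101/219 ≈ 0.46119)
-50/(-491) + Z/305 = -50/(-491) + (101/219)/305 = -50*(-1/491) + (101/219)*(1/305) = 50/491 + 101/66795 = 3389341/32796345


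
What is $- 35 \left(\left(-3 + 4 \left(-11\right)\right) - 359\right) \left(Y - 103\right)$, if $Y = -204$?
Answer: $-4362470$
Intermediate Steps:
$- 35 \left(\left(-3 + 4 \left(-11\right)\right) - 359\right) \left(Y - 103\right) = - 35 \left(\left(-3 + 4 \left(-11\right)\right) - 359\right) \left(-204 - 103\right) = - 35 \left(\left(-3 - 44\right) - 359\right) \left(-307\right) = - 35 \left(-47 - 359\right) \left(-307\right) = - 35 \left(\left(-406\right) \left(-307\right)\right) = \left(-35\right) 124642 = -4362470$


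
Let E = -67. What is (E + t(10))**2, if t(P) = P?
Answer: 3249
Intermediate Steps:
(E + t(10))**2 = (-67 + 10)**2 = (-57)**2 = 3249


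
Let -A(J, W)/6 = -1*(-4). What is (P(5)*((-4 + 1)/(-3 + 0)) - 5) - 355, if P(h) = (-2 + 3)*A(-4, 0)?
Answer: -384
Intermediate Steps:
A(J, W) = -24 (A(J, W) = -(-6)*(-4) = -6*4 = -24)
P(h) = -24 (P(h) = (-2 + 3)*(-24) = 1*(-24) = -24)
(P(5)*((-4 + 1)/(-3 + 0)) - 5) - 355 = (-24*(-4 + 1)/(-3 + 0) - 5) - 355 = (-(-72)/(-3) - 5) - 355 = (-(-72)*(-1)/3 - 5) - 355 = (-24*1 - 5) - 355 = (-24 - 5) - 355 = -29 - 355 = -384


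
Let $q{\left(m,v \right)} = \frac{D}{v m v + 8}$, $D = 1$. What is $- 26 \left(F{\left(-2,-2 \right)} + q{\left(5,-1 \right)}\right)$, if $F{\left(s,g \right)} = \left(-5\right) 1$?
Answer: $128$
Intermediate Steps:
$q{\left(m,v \right)} = \frac{1}{8 + m v^{2}}$ ($q{\left(m,v \right)} = 1 \frac{1}{v m v + 8} = 1 \frac{1}{m v v + 8} = 1 \frac{1}{m v^{2} + 8} = 1 \frac{1}{8 + m v^{2}} = \frac{1}{8 + m v^{2}}$)
$F{\left(s,g \right)} = -5$
$- 26 \left(F{\left(-2,-2 \right)} + q{\left(5,-1 \right)}\right) = - 26 \left(-5 + \frac{1}{8 + 5 \left(-1\right)^{2}}\right) = - 26 \left(-5 + \frac{1}{8 + 5 \cdot 1}\right) = - 26 \left(-5 + \frac{1}{8 + 5}\right) = - 26 \left(-5 + \frac{1}{13}\right) = \left(-26\right) \left(- \frac{64}{13}\right) = 128$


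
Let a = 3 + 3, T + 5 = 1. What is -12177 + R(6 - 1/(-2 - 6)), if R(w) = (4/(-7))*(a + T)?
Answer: -85247/7 ≈ -12178.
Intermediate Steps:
T = -4 (T = -5 + 1 = -4)
a = 6
R(w) = -8/7 (R(w) = (4/(-7))*(6 - 4) = (4*(-⅐))*2 = -4/7*2 = -8/7)
-12177 + R(6 - 1/(-2 - 6)) = -12177 - 8/7 = -85247/7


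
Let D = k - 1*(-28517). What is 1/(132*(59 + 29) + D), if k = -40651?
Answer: -1/518 ≈ -0.0019305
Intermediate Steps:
D = -12134 (D = -40651 - 1*(-28517) = -40651 + 28517 = -12134)
1/(132*(59 + 29) + D) = 1/(132*(59 + 29) - 12134) = 1/(132*88 - 12134) = 1/(11616 - 12134) = 1/(-518) = -1/518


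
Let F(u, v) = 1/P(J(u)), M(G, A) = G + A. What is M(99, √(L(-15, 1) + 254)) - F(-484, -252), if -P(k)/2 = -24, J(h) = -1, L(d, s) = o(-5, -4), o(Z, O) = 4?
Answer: 4751/48 + √258 ≈ 115.04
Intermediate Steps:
L(d, s) = 4
P(k) = 48 (P(k) = -2*(-24) = 48)
M(G, A) = A + G
F(u, v) = 1/48
M(99, √(L(-15, 1) + 254)) - F(-484, -252) = (√(4 + 254) + 99) - 1*1/48 = (√258 + 99) - 1/48 = (99 + √258) - 1/48 = 4751/48 + √258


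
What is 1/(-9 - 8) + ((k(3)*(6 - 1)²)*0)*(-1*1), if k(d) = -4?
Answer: -1/17 ≈ -0.058824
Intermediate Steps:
1/(-9 - 8) + ((k(3)*(6 - 1)²)*0)*(-1*1) = 1/(-9 - 8) + (-4*(6 - 1)²*0)*(-1*1) = 1/(-17) + (-4*5²*0)*(-1) = -1/17 + (-4*25*0)*(-1) = -1/17 - 100*0*(-1) = -1/17 + 0*(-1) = -1/17 + 0 = -1/17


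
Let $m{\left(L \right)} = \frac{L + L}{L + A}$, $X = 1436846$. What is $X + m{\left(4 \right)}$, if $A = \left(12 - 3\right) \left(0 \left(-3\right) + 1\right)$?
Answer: $\frac{18679006}{13} \approx 1.4368 \cdot 10^{6}$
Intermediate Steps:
$A = 9$ ($A = 9 \left(0 + 1\right) = 9 \cdot 1 = 9$)
$m{\left(L \right)} = \frac{2 L}{9 + L}$ ($m{\left(L \right)} = \frac{L + L}{L + 9} = \frac{2 L}{9 + L}$)
$X + m{\left(4 \right)} = 1436846 + 2 \cdot 4 \frac{1}{9 + 4} = 1436846 + 2 \cdot 4 \cdot \frac{1}{13} = 1436846 + \frac{8}{13} = \frac{18679006}{13}$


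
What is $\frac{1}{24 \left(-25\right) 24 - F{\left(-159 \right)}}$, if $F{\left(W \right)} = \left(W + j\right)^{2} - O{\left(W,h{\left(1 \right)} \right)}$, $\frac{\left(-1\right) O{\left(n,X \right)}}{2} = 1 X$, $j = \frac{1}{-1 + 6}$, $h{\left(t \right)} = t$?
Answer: $- \frac{25}{990486} \approx -2.524 \cdot 10^{-5}$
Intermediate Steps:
$j = \frac{1}{5} \approx 0.2$
$O{\left(n,X \right)} = - 2 X$ ($O{\left(n,X \right)} = - 2 \cdot 1 X = - 2 X$)
$F{\left(W \right)} = 2 + \left(\frac{1}{5} + W\right)^{2}$ ($F{\left(W \right)} = \left(W + \frac{1}{5}\right)^{2} - \left(-2\right) 1 = \left(\frac{1}{5} + W\right)^{2} - -2 = \left(\frac{1}{5} + W\right)^{2} + 2 = 2 + \left(\frac{1}{5} + W\right)^{2}$)
$\frac{1}{24 \left(-25\right) 24 - F{\left(-159 \right)}} = \frac{1}{24 \left(-25\right) 24 - \left(2 + \frac{\left(1 + 5 \left(-159\right)\right)^{2}}{25}\right)} = \frac{1}{\left(-600\right) 24 - \left(2 + \frac{\left(1 - 795\right)^{2}}{25}\right)} = \frac{1}{-14400 - \left(2 + \frac{\left(-794\right)^{2}}{25}\right)} = \frac{1}{-14400 - \left(2 + \frac{1}{25} \cdot 630436\right)} = \frac{1}{-14400 - \left(2 + \frac{630436}{25}\right)} = \frac{1}{-14400 - \frac{630486}{25}} = \frac{1}{- \frac{990486}{25}} = - \frac{25}{990486}$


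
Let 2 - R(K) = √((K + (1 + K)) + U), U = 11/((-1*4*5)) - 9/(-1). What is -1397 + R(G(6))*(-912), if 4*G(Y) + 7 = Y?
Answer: -3221 + 456*√895/5 ≈ -492.61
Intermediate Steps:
G(Y) = -7/4 + Y/4
U = 169/20 (U = 11/((-4*5)) - 9*(-1) = 11/(-20) + 9 = 11*(-1/20) + 9 = -11/20 + 9 = 169/20 ≈ 8.4500)
R(K) = 2 - √(189/20 + 2*K) (R(K) = 2 - √((K + (1 + K)) + 169/20) = 2 - √((1 + 2*K) + 169/20) = 2 - √(189/20 + 2*K))
-1397 + R(G(6))*(-912) = -1397 + (2 - √(945 + 200*(-7/4 + (¼)*6))/10)*(-912) = -1397 + (2 - √(945 + 200*(-7/4 + 3/2))/10)*(-912) = -1397 + (2 - √(945 + 200*(-¼))/10)*(-912) = -1397 + (2 - √(945 - 50)/10)*(-912) = -1397 + (2 - √895/10)*(-912) = -1397 + (-1824 + 456*√895/5) = -3221 + 456*√895/5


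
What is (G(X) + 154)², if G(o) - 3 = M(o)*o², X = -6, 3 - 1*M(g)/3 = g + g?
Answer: 3157729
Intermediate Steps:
M(g) = 9 - 6*g (M(g) = 9 - 3*(g + g) = 9 - 6*g)
G(o) = 3 + o²*(9 - 6*o) (G(o) = 3 + (9 - 6*o)*o² = 3 + o²*(9 - 6*o))
(G(X) + 154)² = ((3 + 3*(-6)²*(3 - 2*(-6))) + 154)² = ((3 + 3*36*(3 + 12)) + 154)² = ((3 + 3*36*15) + 154)² = ((3 + 1620) + 154)² = (1623 + 154)² = 1777² = 3157729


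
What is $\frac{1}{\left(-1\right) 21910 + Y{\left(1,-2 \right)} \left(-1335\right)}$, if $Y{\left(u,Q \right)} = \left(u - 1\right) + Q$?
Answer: $- \frac{1}{19240} \approx -5.1975 \cdot 10^{-5}$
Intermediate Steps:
$Y{\left(u,Q \right)} = -1 + Q + u$ ($Y{\left(u,Q \right)} = \left(-1 + u\right) + Q = -1 + Q + u$)
$\frac{1}{\left(-1\right) 21910 + Y{\left(1,-2 \right)} \left(-1335\right)} = \frac{1}{\left(-1\right) 21910 + \left(-1 - 2 + 1\right) \left(-1335\right)} = \frac{1}{-21910 - -2670} = \frac{1}{-21910 + 2670} = \frac{1}{-19240} = - \frac{1}{19240}$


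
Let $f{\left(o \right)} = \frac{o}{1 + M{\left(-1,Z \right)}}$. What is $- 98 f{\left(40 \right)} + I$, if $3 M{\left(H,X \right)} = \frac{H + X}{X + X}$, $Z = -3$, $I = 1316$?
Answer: $- \frac{20804}{11} \approx -1891.3$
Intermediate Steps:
$M{\left(H,X \right)} = \frac{H + X}{6 X}$ ($M{\left(H,X \right)} = \frac{\left(H + X\right) \frac{1}{X + X}}{3} = \frac{\left(H + X\right) \frac{1}{2 X}}{3} = \frac{\frac{1}{2} \frac{1}{X} \left(H + X\right)}{3} = \frac{H + X}{6 X}$)
$f{\left(o \right)} = \frac{9 o}{11}$ ($f{\left(o \right)} = \frac{o}{1 + \frac{-1 - 3}{6 \left(-3\right)}} = \frac{o}{1 + \frac{1}{6} \left(- \frac{1}{3}\right) \left(-4\right)} = \frac{o}{1 + \frac{2}{9}} = \frac{o}{\frac{11}{9}} = \frac{9 o}{11}$)
$- 98 f{\left(40 \right)} + I = - 98 \cdot \frac{9}{11} \cdot 40 + 1316 = \left(-98\right) \frac{360}{11} + 1316 = - \frac{35280}{11} + 1316 = - \frac{20804}{11}$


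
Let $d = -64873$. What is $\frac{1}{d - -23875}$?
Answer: $- \frac{1}{40998} \approx -2.4391 \cdot 10^{-5}$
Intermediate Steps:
$\frac{1}{d - -23875} = \frac{1}{-64873 - -23875} = \frac{1}{-64873 + \left(-14351 + 38226\right)} = \frac{1}{-64873 + 23875} = \frac{1}{-40998} = - \frac{1}{40998}$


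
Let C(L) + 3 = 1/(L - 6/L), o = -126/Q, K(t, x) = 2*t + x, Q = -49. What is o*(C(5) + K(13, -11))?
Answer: 4194/133 ≈ 31.534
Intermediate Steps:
K(t, x) = x + 2*t
o = 18/7 (o = -126/(-49) = -126*(-1/49) = 18/7 ≈ 2.5714)
C(L) = -3 + 1/(L - 6/L)
o*(C(5) + K(13, -11)) = 18*((18 + 5 - 3*5²)/(-6 + 5²) + (-11 + 2*13))/7 = 18*((18 + 5 - 3*25)/(-6 + 25) + (-11 + 26))/7 = 18*((18 + 5 - 75)/19 + 15)/7 = 18*((1/19)*(-52) + 15)/7 = 18*(-52/19 + 15)/7 = (18/7)*(233/19) = 4194/133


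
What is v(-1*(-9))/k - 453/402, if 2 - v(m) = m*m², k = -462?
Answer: 6914/15477 ≈ 0.44673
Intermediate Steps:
v(m) = 2 - m³ (v(m) = 2 - m*m² = 2 - m³)
v(-1*(-9))/k - 453/402 = (2 - (-1*(-9))³)/(-462) - 453/402 = (2 - 1*9³)*(-1/462) - 453*1/402 = (2 - 1*729)*(-1/462) - 151/134 = (2 - 729)*(-1/462) - 151/134 = -727*(-1/462) - 151/134 = 727/462 - 151/134 = 6914/15477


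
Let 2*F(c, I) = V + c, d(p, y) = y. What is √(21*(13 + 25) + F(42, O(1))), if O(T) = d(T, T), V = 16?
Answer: √827 ≈ 28.758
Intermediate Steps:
O(T) = T
F(c, I) = 8 + c/2 (F(c, I) = (16 + c)/2 = 8 + c/2)
√(21*(13 + 25) + F(42, O(1))) = √(21*(13 + 25) + (8 + (½)*42)) = √(21*38 + (8 + 21)) = √(798 + 29) = √827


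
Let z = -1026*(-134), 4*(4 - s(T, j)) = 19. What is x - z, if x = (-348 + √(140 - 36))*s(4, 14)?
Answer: -137223 - 3*√26/2 ≈ -1.3723e+5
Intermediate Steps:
s(T, j) = -¾ (s(T, j) = 4 - ¼*19 = 4 - 19/4 = -¾)
x = 261 - 3*√26/2 (x = (-348 + √(140 - 36))*(-¾) = (-348 + √104)*(-¾) = (-348 + 2*√26)*(-¾) = 261 - 3*√26/2 ≈ 253.35)
z = 137484
x - z = (261 - 3*√26/2) - 1*137484 = (261 - 3*√26/2) - 137484 = -137223 - 3*√26/2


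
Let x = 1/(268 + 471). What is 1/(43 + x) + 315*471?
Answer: 4714743709/31778 ≈ 1.4837e+5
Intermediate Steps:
x = 1/739 ≈ 0.0013532
1/(43 + x) + 315*471 = 1/(43 + 1/739) + 315*471 = 1/(31778/739) + 148365 = 739/31778 + 148365 = 4714743709/31778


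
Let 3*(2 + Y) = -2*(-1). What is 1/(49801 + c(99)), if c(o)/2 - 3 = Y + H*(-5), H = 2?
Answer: 3/149353 ≈ 2.0087e-5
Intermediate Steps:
Y = -4/3 (Y = -2 + (-2*(-1))/3 = -2 + (⅓)*2 = -2 + ⅔ = -4/3 ≈ -1.3333)
c(o) = -50/3 (c(o) = 6 + 2*(-4/3 + 2*(-5)) = 6 + 2*(-4/3 - 10) = 6 + 2*(-34/3) = 6 - 68/3 = -50/3)
1/(49801 + c(99)) = 1/(49801 - 50/3) = 1/(149353/3) = 3/149353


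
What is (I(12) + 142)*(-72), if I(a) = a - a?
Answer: -10224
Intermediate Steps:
I(a) = 0
(I(12) + 142)*(-72) = (0 + 142)*(-72) = 142*(-72) = -10224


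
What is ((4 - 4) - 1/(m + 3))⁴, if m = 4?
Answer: 1/2401 ≈ 0.00041649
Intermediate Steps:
((4 - 4) - 1/(m + 3))⁴ = ((4 - 4) - 1/(4 + 3))⁴ = (0 - 1/7)⁴ = (0 - 1*⅐)⁴ = (0 - ⅐)⁴ = (-⅐)⁴ = 1/2401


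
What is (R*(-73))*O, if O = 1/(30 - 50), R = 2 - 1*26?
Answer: -438/5 ≈ -87.600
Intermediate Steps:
R = -24 (R = 2 - 26 = -24)
O = -1/20 (O = 1/(-20) = -1/20 ≈ -0.050000)
(R*(-73))*O = -24*(-73)*(-1/20) = 1752*(-1/20) = -438/5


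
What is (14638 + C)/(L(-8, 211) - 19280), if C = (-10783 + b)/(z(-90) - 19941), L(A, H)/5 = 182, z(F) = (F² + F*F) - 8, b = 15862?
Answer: -54872783/68869130 ≈ -0.79677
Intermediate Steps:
z(F) = -8 + 2*F² (z(F) = (F² + F²) - 8 = 2*F² - 8 = -8 + 2*F²)
L(A, H) = 910 (L(A, H) = 5*182 = 910)
C = -5079/3749 (C = (-10783 + 15862)/((-8 + 2*(-90)²) - 19941) = 5079/((-8 + 2*8100) - 19941) = 5079/((-8 + 16200) - 19941) = 5079/(16192 - 19941) = 5079/(-3749) = 5079*(-1/3749) = -5079/3749 ≈ -1.3548)
(14638 + C)/(L(-8, 211) - 19280) = (14638 - 5079/3749)/(910 - 19280) = (54872783/3749)/(-18370) = (54872783/3749)*(-1/18370) = -54872783/68869130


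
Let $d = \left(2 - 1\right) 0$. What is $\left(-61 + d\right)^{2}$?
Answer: $3721$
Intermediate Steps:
$d = 0$ ($d = 1 \cdot 0 = 0$)
$\left(-61 + d\right)^{2} = \left(-61 + 0\right)^{2} = \left(-61\right)^{2} = 3721$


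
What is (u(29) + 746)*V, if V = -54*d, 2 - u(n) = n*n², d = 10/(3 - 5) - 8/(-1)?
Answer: 3829842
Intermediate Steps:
d = 3 (d = 10/(-2) - 8*(-1) = 10*(-½) + 8 = -5 + 8 = 3)
u(n) = 2 - n³ (u(n) = 2 - n*n² = 2 - n³)
V = -162 (V = -54*3 = -162)
(u(29) + 746)*V = ((2 - 1*29³) + 746)*(-162) = ((2 - 1*24389) + 746)*(-162) = ((2 - 24389) + 746)*(-162) = (-24387 + 746)*(-162) = -23641*(-162) = 3829842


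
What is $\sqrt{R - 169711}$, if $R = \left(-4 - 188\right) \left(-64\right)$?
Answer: $i \sqrt{157423} \approx 396.77 i$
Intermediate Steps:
$R = 12288$ ($R = \left(-192\right) \left(-64\right) = 12288$)
$\sqrt{R - 169711} = \sqrt{12288 - 169711} = \sqrt{-157423} = i \sqrt{157423}$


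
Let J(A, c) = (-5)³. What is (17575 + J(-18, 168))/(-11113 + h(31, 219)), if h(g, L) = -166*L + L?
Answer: -8725/23624 ≈ -0.36933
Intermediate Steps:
h(g, L) = -165*L
J(A, c) = -125
(17575 + J(-18, 168))/(-11113 + h(31, 219)) = (17575 - 125)/(-11113 - 165*219) = 17450/(-11113 - 36135) = 17450/(-47248) = 17450*(-1/47248) = -8725/23624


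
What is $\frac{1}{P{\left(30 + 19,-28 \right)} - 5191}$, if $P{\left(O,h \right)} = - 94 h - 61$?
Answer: $- \frac{1}{2620} \approx -0.00038168$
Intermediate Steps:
$P{\left(O,h \right)} = -61 - 94 h$
$\frac{1}{P{\left(30 + 19,-28 \right)} - 5191} = \frac{1}{\left(-61 - -2632\right) - 5191} = \frac{1}{\left(-61 + 2632\right) - 5191} = \frac{1}{2571 - 5191} = \frac{1}{-2620} = - \frac{1}{2620}$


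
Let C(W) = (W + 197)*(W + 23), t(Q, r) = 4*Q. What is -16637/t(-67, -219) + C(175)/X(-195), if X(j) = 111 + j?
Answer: -1528525/1876 ≈ -814.78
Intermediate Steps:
C(W) = (23 + W)*(197 + W) (C(W) = (197 + W)*(23 + W) = (23 + W)*(197 + W))
-16637/t(-67, -219) + C(175)/X(-195) = -16637/(4*(-67)) + (4531 + 175**2 + 220*175)/(111 - 195) = -16637/(-268) + (4531 + 30625 + 38500)/(-84) = -16637*(-1/268) + 73656*(-1/84) = 16637/268 - 6138/7 = -1528525/1876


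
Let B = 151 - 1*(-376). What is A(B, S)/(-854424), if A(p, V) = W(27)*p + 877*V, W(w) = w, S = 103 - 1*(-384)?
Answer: -55166/106803 ≈ -0.51652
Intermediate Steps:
S = 487 (S = 103 + 384 = 487)
B = 527 (B = 151 + 376 = 527)
A(p, V) = 27*p + 877*V
A(B, S)/(-854424) = (27*527 + 877*487)/(-854424) = (14229 + 427099)*(-1/854424) = 441328*(-1/854424) = -55166/106803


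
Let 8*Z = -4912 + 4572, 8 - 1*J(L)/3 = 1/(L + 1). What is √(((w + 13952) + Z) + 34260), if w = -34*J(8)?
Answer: √1705134/6 ≈ 217.63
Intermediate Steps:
J(L) = 24 - 3/(1 + L) (J(L) = 24 - 3/(L + 1) = 24 - 3/(1 + L))
w = -2414/3 (w = -102*(7 + 8*8)/(1 + 8) = -102*(7 + 64)/9 = -102*71/9 = -34*71/3 = -2414/3 ≈ -804.67)
Z = -85/2 (Z = (-4912 + 4572)/8 = (⅛)*(-340) = -85/2 ≈ -42.500)
√(((w + 13952) + Z) + 34260) = √(((-2414/3 + 13952) - 85/2) + 34260) = √((39442/3 - 85/2) + 34260) = √(78629/6 + 34260) = √(284189/6) = √1705134/6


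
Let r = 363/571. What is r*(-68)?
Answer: -24684/571 ≈ -43.229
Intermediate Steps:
r = 363/571 (r = 363*(1/571) = 363/571 ≈ 0.63573)
r*(-68) = (363/571)*(-68) = -24684/571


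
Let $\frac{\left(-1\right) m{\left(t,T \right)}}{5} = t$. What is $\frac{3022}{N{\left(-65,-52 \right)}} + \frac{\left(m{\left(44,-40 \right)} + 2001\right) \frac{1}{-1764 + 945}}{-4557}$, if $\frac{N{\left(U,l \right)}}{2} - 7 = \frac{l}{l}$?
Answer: $\frac{433795597}{2296728} \approx 188.88$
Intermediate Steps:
$m{\left(t,T \right)} = - 5 t$
$N{\left(U,l \right)} = 16$ ($N{\left(U,l \right)} = 14 + 2 \frac{l}{l} = 14 + 2 \cdot 1 = 14 + 2 = 16$)
$\frac{3022}{N{\left(-65,-52 \right)}} + \frac{\left(m{\left(44,-40 \right)} + 2001\right) \frac{1}{-1764 + 945}}{-4557} = \frac{3022}{16} + \frac{\left(\left(-5\right) 44 + 2001\right) \frac{1}{-1764 + 945}}{-4557} = 3022 \cdot \frac{1}{16} + \frac{-220 + 2001}{-819} \left(- \frac{1}{4557}\right) = \frac{1511}{8} + 1781 \left(- \frac{1}{819}\right) \left(- \frac{1}{4557}\right) = \frac{1511}{8} - - \frac{137}{287091} = \frac{1511}{8} + \frac{137}{287091} = \frac{433795597}{2296728}$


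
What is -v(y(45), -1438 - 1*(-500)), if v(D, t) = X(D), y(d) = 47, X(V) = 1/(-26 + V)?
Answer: -1/21 ≈ -0.047619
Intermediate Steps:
v(D, t) = 1/(-26 + D)
-v(y(45), -1438 - 1*(-500)) = -1/(-26 + 47) = -1/21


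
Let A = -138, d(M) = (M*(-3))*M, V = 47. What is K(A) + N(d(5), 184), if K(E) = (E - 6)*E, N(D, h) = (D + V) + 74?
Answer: 19918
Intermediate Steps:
d(M) = -3*M² (d(M) = (-3*M)*M = -3*M²)
N(D, h) = 121 + D (N(D, h) = (D + 47) + 74 = (47 + D) + 74 = 121 + D)
K(E) = E*(-6 + E) (K(E) = (-6 + E)*E = E*(-6 + E))
K(A) + N(d(5), 184) = -138*(-6 - 138) + (121 - 3*5²) = -138*(-144) + (121 - 3*25) = 19872 + (121 - 75) = 19872 + 46 = 19918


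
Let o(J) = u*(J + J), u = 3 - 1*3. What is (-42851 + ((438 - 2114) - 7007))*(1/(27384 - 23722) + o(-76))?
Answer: -25767/1831 ≈ -14.073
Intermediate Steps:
u = 0 (u = 3 - 3 = 0)
o(J) = 0 (o(J) = 0*(J + J) = 0*(2*J) = 0)
(-42851 + ((438 - 2114) - 7007))*(1/(27384 - 23722) + o(-76)) = (-42851 + ((438 - 2114) - 7007))*(1/(27384 - 23722) + 0) = (-42851 + (-1676 - 7007))*(1/3662 + 0) = (-42851 - 8683)*(1/3662 + 0) = -51534*1/3662 = -25767/1831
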